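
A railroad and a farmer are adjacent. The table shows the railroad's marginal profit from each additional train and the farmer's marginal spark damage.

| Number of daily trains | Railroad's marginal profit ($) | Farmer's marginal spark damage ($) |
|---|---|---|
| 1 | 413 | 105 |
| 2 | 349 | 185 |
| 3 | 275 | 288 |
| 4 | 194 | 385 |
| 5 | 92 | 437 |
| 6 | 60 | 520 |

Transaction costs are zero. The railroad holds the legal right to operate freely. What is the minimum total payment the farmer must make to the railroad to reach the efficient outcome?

Left alone the railroad would choose level 6 (marginal profit stays positive).
Efficient level: k* = 2 (marginal profit ≥ marginal spark damage through 2).
The farmer must at least cover the railroad's forgone profit from cutting 6→2: 275 + 194 + 92 + 60 = 621.

$621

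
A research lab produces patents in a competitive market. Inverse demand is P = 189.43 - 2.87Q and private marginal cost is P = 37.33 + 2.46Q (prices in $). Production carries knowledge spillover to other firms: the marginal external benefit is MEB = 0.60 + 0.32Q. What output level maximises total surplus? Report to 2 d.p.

Social marginal cost = private MC − MEB = 36.73 + 2.14Q.
Set SMC = demand: 36.73 + 2.14Q = 189.43 - 2.87Q → Q* = 30.4790.

Q* = 30.48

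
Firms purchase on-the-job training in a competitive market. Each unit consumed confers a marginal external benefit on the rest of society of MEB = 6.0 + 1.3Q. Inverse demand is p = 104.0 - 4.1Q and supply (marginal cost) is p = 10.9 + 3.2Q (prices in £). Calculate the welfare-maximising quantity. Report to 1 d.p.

Q* = 16.5

Social marginal benefit = demand + MEB = 110.0 - 2.8Q.
Set SMB = MC: 110.0 - 2.8Q = 10.9 + 3.2Q → Q* = 16.5167.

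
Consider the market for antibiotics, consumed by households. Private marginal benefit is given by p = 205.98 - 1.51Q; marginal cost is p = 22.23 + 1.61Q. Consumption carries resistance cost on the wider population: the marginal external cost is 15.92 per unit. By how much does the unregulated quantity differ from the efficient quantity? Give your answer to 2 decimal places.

Market equilibrium (private): 22.23 + 1.61Q = 205.98 - 1.51Q → Q_m = 58.8942.
Social marginal benefit = demand − MEC = 190.06 - 1.51Q.
Set SMB = MC: 190.06 - 1.51Q = 22.23 + 1.61Q → Q* = 53.7917.
Gap = |58.8942 − 53.7917| = 5.1025.

5.10 units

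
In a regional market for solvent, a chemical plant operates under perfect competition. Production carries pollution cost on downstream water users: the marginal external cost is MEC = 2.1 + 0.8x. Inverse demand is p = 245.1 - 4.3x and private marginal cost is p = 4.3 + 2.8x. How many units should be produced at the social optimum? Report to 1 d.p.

Social marginal cost = private MC + MEC = 6.4 + 3.6x.
Set SMC = demand: 6.4 + 3.6x = 245.1 - 4.3x → x* = 30.2152.

x* = 30.2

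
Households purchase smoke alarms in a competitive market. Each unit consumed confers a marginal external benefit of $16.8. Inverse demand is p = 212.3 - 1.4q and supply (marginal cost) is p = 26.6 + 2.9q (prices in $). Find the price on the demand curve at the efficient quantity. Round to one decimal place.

P = $146.4

Social marginal benefit = demand + MEB = 229.1 - 1.4q.
Set SMB = MC: 229.1 - 1.4q = 26.6 + 2.9q → q* = 47.0930.
Consumer price on the demand curve at q*: 212.3 − 1.4×47.0930 = 146.3698.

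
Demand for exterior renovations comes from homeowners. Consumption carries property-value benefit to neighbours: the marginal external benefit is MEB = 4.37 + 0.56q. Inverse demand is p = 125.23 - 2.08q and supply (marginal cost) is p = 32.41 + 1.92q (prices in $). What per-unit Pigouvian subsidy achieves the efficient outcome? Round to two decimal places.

subsidy = $20.19 per unit

Social marginal benefit = demand + MEB = 129.60 - 1.52q.
Set SMB = MC: 129.60 - 1.52q = 32.41 + 1.92q → q* = 28.2529.
The Pigouvian subsidy equals MEB at q*: 4.37 + 0.56×28.2529 = 20.1916.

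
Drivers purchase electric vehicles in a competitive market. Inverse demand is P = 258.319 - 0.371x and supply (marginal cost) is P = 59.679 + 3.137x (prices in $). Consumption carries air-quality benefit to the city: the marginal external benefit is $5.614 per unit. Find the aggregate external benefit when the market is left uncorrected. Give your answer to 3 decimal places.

Market equilibrium (private): 59.679 + 3.137x = 258.319 - 0.371x → x_m = 56.6249.
Total external benefit = MEB × x_m = 5.614 × 56.6249 = 317.8922.

$317.892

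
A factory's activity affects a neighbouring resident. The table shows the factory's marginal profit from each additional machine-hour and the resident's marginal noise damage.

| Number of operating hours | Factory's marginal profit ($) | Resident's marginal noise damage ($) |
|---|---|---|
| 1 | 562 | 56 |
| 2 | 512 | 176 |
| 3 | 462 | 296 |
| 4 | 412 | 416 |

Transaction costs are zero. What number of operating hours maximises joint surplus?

Bargaining reaches the level where marginal profit last exceeds marginal noise damage.
That holds through level 3 (462 ≥ 296) but not at 4 (412 < 416).

3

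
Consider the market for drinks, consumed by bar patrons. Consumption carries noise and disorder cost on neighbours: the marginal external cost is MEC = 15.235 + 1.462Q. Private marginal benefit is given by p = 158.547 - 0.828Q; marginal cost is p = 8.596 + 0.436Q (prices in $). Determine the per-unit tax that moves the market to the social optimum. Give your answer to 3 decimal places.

Social marginal benefit = demand − MEC = 143.312 - 2.290Q.
Set SMB = MC: 143.312 - 2.290Q = 8.596 + 0.436Q → Q* = 49.4189.
The Pigouvian tax equals MEC at Q*: 15.235 + 1.462×49.4189 = 87.4854.

tax = $87.485 per unit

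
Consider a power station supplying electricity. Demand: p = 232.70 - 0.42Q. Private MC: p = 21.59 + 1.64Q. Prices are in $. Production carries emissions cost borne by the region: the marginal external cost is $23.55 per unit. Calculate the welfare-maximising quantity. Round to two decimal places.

Social marginal cost = private MC + MEC = 45.14 + 1.64Q.
Set SMC = demand: 45.14 + 1.64Q = 232.70 - 0.42Q → Q* = 91.0485.

Q* = 91.05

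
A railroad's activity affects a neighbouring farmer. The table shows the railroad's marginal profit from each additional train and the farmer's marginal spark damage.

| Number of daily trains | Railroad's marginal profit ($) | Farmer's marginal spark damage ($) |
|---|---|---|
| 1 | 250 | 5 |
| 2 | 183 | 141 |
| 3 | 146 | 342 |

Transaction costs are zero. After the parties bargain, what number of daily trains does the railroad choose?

2

Bargaining reaches the level where marginal profit last exceeds marginal spark damage.
That holds through level 2 (183 ≥ 141) but not at 3 (146 < 342).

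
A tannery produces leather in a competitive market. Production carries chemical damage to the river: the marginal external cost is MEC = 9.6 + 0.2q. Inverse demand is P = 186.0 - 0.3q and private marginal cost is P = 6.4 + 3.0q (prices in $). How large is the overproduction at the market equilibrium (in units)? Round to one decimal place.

5.9 units

Market equilibrium (private): 6.4 + 3.0q = 186.0 - 0.3q → q_m = 54.4242.
Social marginal cost = private MC + MEC = 16.0 + 3.2q.
Set SMC = demand: 16.0 + 3.2q = 186.0 - 0.3q → q* = 48.5714.
Gap = |54.4242 − 48.5714| = 5.8528.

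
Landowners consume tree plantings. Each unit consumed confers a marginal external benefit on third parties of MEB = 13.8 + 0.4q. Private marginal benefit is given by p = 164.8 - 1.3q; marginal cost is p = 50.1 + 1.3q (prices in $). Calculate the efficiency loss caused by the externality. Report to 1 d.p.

Market equilibrium (private): 50.1 + 1.3q = 164.8 - 1.3q → q_m = 44.1154.
Social marginal benefit = demand + MEB = 178.6 - 0.9q.
Set SMB = MC: 178.6 - 0.9q = 50.1 + 1.3q → q* = 58.4091.
Height of the DWL triangle at q_m is SMB(q_m) − MC(q_m) = MEB(q_m) = 31.4462.
DWL = ½ × 14.2937 × 31.4462 = 224.7413.

DWL = $224.7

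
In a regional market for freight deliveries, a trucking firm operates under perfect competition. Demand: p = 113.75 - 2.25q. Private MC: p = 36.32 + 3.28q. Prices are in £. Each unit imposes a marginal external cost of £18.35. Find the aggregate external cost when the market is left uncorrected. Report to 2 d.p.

Market equilibrium (private): 36.32 + 3.28q = 113.75 - 2.25q → q_m = 14.0018.
Total external cost = MEC × q_m = 18.35 × 14.0018 = 256.9330.

£256.93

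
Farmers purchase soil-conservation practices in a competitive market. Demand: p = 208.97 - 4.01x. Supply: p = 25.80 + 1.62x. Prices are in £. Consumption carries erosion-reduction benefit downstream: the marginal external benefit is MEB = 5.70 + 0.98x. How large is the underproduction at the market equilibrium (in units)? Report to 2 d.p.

Market equilibrium (private): 25.80 + 1.62x = 208.97 - 4.01x → x_m = 32.5346.
Social marginal benefit = demand + MEB = 214.67 - 3.03x.
Set SMB = MC: 214.67 - 3.03x = 25.80 + 1.62x → x* = 40.6172.
Gap = |32.5346 − 40.6172| = 8.0826.

8.08 units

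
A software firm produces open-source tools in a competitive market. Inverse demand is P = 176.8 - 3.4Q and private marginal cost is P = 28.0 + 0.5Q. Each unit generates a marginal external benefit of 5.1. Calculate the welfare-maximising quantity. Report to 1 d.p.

Social marginal cost = private MC − MEB = 22.9 + 0.5Q.
Set SMC = demand: 22.9 + 0.5Q = 176.8 - 3.4Q → Q* = 39.4615.

Q* = 39.5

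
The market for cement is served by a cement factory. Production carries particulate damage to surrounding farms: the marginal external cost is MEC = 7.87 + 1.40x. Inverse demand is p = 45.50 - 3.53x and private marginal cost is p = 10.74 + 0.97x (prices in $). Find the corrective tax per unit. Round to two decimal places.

tax = $14.25 per unit

Social marginal cost = private MC + MEC = 18.61 + 2.37x.
Set SMC = demand: 18.61 + 2.37x = 45.50 - 3.53x → x* = 4.5576.
The Pigouvian tax equals MEC at x*: 7.87 + 1.40×4.5576 = 14.2506.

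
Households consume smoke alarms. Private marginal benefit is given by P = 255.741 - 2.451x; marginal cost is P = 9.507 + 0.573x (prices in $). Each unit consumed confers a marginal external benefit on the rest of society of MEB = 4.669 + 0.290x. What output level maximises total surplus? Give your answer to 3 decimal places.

Social marginal benefit = demand + MEB = 260.410 - 2.161x.
Set SMB = MC: 260.410 - 2.161x = 9.507 + 0.573x → x* = 91.7714.

x* = 91.771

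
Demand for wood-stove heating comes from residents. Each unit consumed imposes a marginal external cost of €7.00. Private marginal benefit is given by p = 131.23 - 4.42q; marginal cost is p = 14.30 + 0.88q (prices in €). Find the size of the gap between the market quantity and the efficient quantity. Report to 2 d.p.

Market equilibrium (private): 14.30 + 0.88q = 131.23 - 4.42q → q_m = 22.0623.
Social marginal benefit = demand − MEC = 124.23 - 4.42q.
Set SMB = MC: 124.23 - 4.42q = 14.30 + 0.88q → q* = 20.7415.
Gap = |22.0623 − 20.7415| = 1.3208.

1.32 units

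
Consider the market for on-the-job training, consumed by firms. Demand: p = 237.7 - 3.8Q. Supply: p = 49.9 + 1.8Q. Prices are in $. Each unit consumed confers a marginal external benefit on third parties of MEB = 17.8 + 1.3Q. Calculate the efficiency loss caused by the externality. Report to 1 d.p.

DWL = $438.3

Market equilibrium (private): 49.9 + 1.8Q = 237.7 - 3.8Q → Q_m = 33.5357.
Social marginal benefit = demand + MEB = 255.5 - 2.5Q.
Set SMB = MC: 255.5 - 2.5Q = 49.9 + 1.8Q → Q* = 47.8140.
The loss is the area between SMB and MC from Q* to Q_m; with linear curves that's a triangle of height MEB(Q_m).
DWL = ½ × 14.2783 × 61.3964 = 438.3181.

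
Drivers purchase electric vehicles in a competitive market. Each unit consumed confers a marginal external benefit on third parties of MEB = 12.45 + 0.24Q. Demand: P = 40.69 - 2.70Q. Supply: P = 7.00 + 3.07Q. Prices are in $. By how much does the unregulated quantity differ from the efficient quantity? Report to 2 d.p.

Market equilibrium (private): 7.00 + 3.07Q = 40.69 - 2.70Q → Q_m = 5.8388.
Social marginal benefit = demand + MEB = 53.14 - 2.46Q.
Set SMB = MC: 53.14 - 2.46Q = 7.00 + 3.07Q → Q* = 8.3436.
Gap = |5.8388 − 8.3436| = 2.5048.

2.50 units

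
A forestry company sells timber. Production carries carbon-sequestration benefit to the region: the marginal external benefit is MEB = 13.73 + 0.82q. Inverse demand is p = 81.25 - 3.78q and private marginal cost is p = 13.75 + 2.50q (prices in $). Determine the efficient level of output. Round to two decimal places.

Social marginal cost = private MC − MEB = 0.02 + 1.68q.
Set SMC = demand: 0.02 + 1.68q = 81.25 - 3.78q → q* = 14.8773.

q* = 14.88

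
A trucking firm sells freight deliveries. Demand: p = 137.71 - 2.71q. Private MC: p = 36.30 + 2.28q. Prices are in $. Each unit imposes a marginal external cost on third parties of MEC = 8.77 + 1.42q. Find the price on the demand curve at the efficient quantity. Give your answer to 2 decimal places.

Social marginal cost = private MC + MEC = 45.07 + 3.70q.
Set SMC = demand: 45.07 + 3.70q = 137.71 - 2.71q → q* = 14.4524.
Consumer price on the demand curve at q*: 137.71 − 2.71×14.4524 = 98.5440.

P = $98.54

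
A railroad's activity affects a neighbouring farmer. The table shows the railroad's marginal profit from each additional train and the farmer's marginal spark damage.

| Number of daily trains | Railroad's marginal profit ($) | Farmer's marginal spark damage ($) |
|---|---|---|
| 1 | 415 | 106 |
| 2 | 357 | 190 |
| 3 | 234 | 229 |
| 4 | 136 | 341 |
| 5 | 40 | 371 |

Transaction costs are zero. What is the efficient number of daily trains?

Bargaining reaches the level where marginal profit last exceeds marginal spark damage.
That holds through level 3 (234 ≥ 229) but not at 4 (136 < 341).

3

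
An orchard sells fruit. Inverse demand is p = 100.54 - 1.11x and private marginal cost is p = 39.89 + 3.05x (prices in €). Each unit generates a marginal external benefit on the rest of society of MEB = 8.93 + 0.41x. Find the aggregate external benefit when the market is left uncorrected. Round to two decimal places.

Market equilibrium (private): 39.89 + 3.05x = 100.54 - 1.11x → x_m = 14.5793.
Total external benefit = ∫₀^{x_m} (8.93 + 0.41x) dx = 8.93×14.5793 + ½×0.41×14.5793² = 173.7671.

€173.77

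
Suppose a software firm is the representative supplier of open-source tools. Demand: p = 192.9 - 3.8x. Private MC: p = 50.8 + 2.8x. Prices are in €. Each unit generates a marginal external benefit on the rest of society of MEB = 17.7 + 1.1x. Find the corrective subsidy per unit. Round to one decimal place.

subsidy = €49.7 per unit

Social marginal cost = private MC − MEB = 33.1 + 1.7x.
Set SMC = demand: 33.1 + 1.7x = 192.9 - 3.8x → x* = 29.0545.
The Pigouvian subsidy equals MEB at x*: 17.7 + 1.1×29.0545 = 49.6600.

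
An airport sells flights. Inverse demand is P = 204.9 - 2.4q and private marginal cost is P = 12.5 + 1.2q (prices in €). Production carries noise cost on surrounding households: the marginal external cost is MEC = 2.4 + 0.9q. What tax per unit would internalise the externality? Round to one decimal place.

Social marginal cost = private MC + MEC = 14.9 + 2.1q.
Set SMC = demand: 14.9 + 2.1q = 204.9 - 2.4q → q* = 42.2222.
The Pigouvian tax equals MEC at q*: 2.4 + 0.9×42.2222 = 40.4000.

tax = €40.4 per unit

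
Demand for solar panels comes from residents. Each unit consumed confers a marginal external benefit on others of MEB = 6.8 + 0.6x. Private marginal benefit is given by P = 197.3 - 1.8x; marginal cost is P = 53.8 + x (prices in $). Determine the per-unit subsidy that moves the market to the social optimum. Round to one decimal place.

Social marginal benefit = demand + MEB = 204.1 - 1.2x.
Set SMB = MC: 204.1 - 1.2x = 53.8 + x → x* = 68.3182.
The Pigouvian subsidy equals MEB at x*: 6.8 + 0.6×68.3182 = 47.7909.

subsidy = $47.8 per unit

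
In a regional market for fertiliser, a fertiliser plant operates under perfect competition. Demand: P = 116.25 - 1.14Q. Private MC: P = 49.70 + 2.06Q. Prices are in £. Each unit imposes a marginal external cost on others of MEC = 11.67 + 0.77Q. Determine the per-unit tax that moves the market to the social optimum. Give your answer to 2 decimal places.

tax = £22.31 per unit

Social marginal cost = private MC + MEC = 61.37 + 2.83Q.
Set SMC = demand: 61.37 + 2.83Q = 116.25 - 1.14Q → Q* = 13.8237.
The Pigouvian tax equals MEC at Q*: 11.67 + 0.77×13.8237 = 22.3142.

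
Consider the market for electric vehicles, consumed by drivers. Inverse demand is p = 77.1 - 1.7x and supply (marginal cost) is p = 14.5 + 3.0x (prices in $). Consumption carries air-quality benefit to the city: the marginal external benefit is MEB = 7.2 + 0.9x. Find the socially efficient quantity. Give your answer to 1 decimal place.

x* = 18.4

Social marginal benefit = demand + MEB = 84.3 - 0.8x.
Set SMB = MC: 84.3 - 0.8x = 14.5 + 3.0x → x* = 18.3684.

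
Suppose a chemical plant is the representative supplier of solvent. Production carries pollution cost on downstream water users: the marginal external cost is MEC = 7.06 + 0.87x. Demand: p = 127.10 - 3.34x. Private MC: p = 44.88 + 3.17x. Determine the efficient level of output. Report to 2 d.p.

Social marginal cost = private MC + MEC = 51.94 + 4.04x.
Set SMC = demand: 51.94 + 4.04x = 127.10 - 3.34x → x* = 10.1843.

x* = 10.18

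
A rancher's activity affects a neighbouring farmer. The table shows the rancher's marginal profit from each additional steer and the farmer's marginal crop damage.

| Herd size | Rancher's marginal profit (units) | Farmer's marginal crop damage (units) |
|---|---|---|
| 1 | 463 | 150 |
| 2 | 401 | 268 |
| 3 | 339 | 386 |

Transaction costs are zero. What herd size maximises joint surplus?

2

Bargaining reaches the level where marginal profit last exceeds marginal crop damage.
That holds through level 2 (401 ≥ 268) but not at 3 (339 < 386).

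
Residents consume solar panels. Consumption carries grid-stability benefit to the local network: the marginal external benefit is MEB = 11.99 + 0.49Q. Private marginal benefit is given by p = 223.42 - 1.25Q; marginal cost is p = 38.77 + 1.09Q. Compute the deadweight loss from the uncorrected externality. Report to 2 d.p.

DWL = 693.52

Market equilibrium (private): 38.77 + 1.09Q = 223.42 - 1.25Q → Q_m = 78.9103.
Social marginal benefit = demand + MEB = 235.41 - 0.76Q.
Set SMB = MC: 235.41 - 0.76Q = 38.77 + 1.09Q → Q* = 106.2919.
The loss is the area between SMB and MC from Q* to Q_m; with linear curves that's a triangle of height MEB(Q_m).
DWL = ½ × 27.3816 × 50.6560 = 693.5212.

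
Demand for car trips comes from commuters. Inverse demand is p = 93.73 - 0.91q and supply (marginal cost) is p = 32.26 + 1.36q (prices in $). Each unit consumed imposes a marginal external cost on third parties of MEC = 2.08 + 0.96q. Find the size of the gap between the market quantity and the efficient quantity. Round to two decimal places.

8.69 units

Market equilibrium (private): 32.26 + 1.36q = 93.73 - 0.91q → q_m = 27.0793.
Social marginal benefit = demand − MEC = 91.65 - 1.87q.
Set SMB = MC: 91.65 - 1.87q = 32.26 + 1.36q → q* = 18.3870.
Gap = |27.0793 − 18.3870| = 8.6923.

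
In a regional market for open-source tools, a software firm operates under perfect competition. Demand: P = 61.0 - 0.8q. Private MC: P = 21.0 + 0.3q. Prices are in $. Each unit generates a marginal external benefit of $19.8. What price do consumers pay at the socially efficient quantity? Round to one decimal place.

Social marginal cost = private MC − MEB = 1.2 + 0.3q.
Set SMC = demand: 1.2 + 0.3q = 61.0 - 0.8q → q* = 54.3636.
Consumer price on the demand curve at q*: 61.0 − 0.8×54.3636 = 17.5091.

P = $17.5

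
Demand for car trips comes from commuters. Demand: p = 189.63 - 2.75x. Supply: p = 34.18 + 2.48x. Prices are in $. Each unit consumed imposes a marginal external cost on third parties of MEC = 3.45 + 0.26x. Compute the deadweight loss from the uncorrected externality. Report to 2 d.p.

DWL = $11.38

Market equilibrium (private): 34.18 + 2.48x = 189.63 - 2.75x → x_m = 29.7228.
Social marginal benefit = demand − MEC = 186.18 - 3.01x.
Set SMB = MC: 186.18 - 3.01x = 34.18 + 2.48x → x* = 27.6867.
The loss is the area between SMB and MC from x* to x_m; with linear curves that's a triangle of height MEC(x_m).
DWL = ½ × 2.0361 × 11.1779 = 11.3797.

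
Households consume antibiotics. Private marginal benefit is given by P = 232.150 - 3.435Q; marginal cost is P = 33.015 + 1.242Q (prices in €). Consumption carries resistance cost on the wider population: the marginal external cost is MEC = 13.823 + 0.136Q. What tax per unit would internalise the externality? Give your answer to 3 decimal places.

tax = €19.059 per unit

Social marginal benefit = demand − MEC = 218.327 - 3.571Q.
Set SMB = MC: 218.327 - 3.571Q = 33.015 + 1.242Q → Q* = 38.5024.
The Pigouvian tax equals MEC at Q*: 13.823 + 0.136×38.5024 = 19.0593.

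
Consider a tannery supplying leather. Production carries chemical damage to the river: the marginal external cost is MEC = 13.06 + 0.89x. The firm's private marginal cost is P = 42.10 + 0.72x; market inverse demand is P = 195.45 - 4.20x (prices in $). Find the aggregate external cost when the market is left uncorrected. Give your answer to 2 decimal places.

$839.38

Market equilibrium (private): 42.10 + 0.72x = 195.45 - 4.20x → x_m = 31.1687.
Total external cost = ∫₀^{x_m} (13.06 + 0.89x) dx = 13.06×31.1687 + ½×0.89×31.1687² = 839.3753.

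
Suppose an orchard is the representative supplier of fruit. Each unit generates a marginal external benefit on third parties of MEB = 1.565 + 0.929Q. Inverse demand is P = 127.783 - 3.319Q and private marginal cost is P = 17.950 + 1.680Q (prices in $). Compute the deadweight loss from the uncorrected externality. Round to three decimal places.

DWL = $59.330

Market equilibrium (private): 17.950 + 1.680Q = 127.783 - 3.319Q → Q_m = 21.9710.
Social marginal cost = private MC − MEB = 16.385 + 0.751Q.
Set SMC = demand: 16.385 + 0.751Q = 127.783 - 3.319Q → Q* = 27.3705.
The welfare-loss triangle has base |Q_m − Q*| and height MEB(Q_m) (the vertical gap between SMC and demand is zero at Q* and MEB at Q_m).
DWL = ½ × 5.3995 × 21.9761 = 59.3300.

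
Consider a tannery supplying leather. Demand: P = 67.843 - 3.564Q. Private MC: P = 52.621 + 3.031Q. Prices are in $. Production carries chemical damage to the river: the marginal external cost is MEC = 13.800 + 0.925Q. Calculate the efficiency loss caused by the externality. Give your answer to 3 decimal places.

DWL = $16.883

Market equilibrium (private): 52.621 + 3.031Q = 67.843 - 3.564Q → Q_m = 2.3081.
Social marginal cost = private MC + MEC = 66.421 + 3.956Q.
Set SMC = demand: 66.421 + 3.956Q = 67.843 - 3.564Q → Q* = 0.1891.
Height of the DWL triangle at Q_m is SMC(Q_m) − demand(Q_m) = MEC(Q_m) = 15.9350.
DWL = ½ × 2.1190 × 15.9350 = 16.8831.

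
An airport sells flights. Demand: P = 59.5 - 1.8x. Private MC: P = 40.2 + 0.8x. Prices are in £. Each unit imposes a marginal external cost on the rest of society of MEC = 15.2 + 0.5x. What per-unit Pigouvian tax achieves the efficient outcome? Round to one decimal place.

Social marginal cost = private MC + MEC = 55.4 + 1.3x.
Set SMC = demand: 55.4 + 1.3x = 59.5 - 1.8x → x* = 1.3226.
The Pigouvian tax equals MEC at x*: 15.2 + 0.5×1.3226 = 15.8613.

tax = £15.9 per unit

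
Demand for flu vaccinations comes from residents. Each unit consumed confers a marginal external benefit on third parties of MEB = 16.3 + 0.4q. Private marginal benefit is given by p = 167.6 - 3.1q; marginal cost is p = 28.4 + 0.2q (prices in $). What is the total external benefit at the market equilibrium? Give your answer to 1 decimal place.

$1043.4

Market equilibrium (private): 28.4 + 0.2q = 167.6 - 3.1q → q_m = 42.1818.
Total external benefit = ∫₀^{q_m} (16.3 + 0.4q) dq = 16.3×42.1818 + ½×0.4×42.1818² = 1043.4242.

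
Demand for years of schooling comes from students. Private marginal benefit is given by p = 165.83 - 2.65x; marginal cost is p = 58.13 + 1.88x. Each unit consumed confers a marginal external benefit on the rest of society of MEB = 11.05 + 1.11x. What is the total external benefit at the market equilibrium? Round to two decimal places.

Market equilibrium (private): 58.13 + 1.88x = 165.83 - 2.65x → x_m = 23.7748.
Total external benefit = ∫₀^{x_m} (11.05 + 1.11x) dx = 11.05×23.7748 + ½×1.11×23.7748² = 576.4204.

576.42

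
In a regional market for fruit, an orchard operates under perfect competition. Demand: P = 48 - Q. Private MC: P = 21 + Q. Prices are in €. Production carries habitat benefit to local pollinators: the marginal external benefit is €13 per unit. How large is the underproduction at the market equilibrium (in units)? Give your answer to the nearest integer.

Market equilibrium (private): 21 + Q = 48 - Q → Q_m = 13.5000.
Social marginal cost = private MC − MEB = 8 + Q.
Set SMC = demand: 8 + Q = 48 - Q → Q* = 20.0000.
Gap = |13.5000 − 20.0000| = 6.5000.

7 units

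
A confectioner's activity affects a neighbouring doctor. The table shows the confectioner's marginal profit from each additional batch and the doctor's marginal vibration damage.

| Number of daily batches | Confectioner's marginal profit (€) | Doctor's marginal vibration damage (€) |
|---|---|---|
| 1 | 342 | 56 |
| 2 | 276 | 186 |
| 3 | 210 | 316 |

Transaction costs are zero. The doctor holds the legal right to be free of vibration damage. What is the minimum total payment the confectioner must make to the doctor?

€242

Efficient level: marginal profit ≥ marginal vibration damage through level 2, so k* = 2.
With the doctor holding the right, the confectioner must at least compensate total damage at k*: 56 + 186 = 242.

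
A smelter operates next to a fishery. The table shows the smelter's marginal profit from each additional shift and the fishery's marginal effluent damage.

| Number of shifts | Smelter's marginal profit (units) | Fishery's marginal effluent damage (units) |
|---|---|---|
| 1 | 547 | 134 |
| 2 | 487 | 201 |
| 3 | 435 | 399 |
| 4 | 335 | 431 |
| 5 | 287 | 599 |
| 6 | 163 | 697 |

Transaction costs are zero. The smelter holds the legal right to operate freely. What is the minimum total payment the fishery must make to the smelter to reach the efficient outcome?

Left alone the smelter would choose level 6 (marginal profit stays positive).
Efficient level: k* = 3 (marginal profit ≥ marginal effluent damage through 3).
The fishery must at least cover the smelter's forgone profit from cutting 6→3: 335 + 287 + 163 = 785.

785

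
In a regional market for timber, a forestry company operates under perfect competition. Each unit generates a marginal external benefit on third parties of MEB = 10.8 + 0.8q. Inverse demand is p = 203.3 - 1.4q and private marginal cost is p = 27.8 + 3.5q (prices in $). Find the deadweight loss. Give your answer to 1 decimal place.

Market equilibrium (private): 27.8 + 3.5q = 203.3 - 1.4q → q_m = 35.8163.
Social marginal cost = private MC − MEB = 17.0 + 2.7q.
Set SMC = demand: 17.0 + 2.7q = 203.3 - 1.4q → q* = 45.4390.
The welfare-loss triangle has base |q_m − q*| and height MEB(q_m) (the vertical gap between SMC and demand is zero at q* and MEB at q_m).
DWL = ½ × 9.6227 × 39.4531 = 189.8227.

DWL = $189.8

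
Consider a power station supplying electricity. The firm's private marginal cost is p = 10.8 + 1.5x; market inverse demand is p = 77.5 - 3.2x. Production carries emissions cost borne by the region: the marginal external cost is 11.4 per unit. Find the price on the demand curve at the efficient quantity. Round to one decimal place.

Social marginal cost = private MC + MEC = 22.2 + 1.5x.
Set SMC = demand: 22.2 + 1.5x = 77.5 - 3.2x → x* = 11.7660.
Consumer price on the demand curve at x*: 77.5 − 3.2×11.7660 = 39.8488.

P = 39.8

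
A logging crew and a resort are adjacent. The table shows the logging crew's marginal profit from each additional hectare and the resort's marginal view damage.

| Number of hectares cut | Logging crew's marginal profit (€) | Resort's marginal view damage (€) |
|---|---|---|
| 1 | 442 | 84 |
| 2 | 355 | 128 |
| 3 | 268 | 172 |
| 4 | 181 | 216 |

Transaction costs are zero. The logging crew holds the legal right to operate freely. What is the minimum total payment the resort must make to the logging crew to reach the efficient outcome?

€181

Left alone the logging crew would choose level 4 (marginal profit stays positive).
Efficient level: k* = 3 (marginal profit ≥ marginal view damage through 3).
The resort must at least cover the logging crew's forgone profit from cutting 4→3: 181 = 181.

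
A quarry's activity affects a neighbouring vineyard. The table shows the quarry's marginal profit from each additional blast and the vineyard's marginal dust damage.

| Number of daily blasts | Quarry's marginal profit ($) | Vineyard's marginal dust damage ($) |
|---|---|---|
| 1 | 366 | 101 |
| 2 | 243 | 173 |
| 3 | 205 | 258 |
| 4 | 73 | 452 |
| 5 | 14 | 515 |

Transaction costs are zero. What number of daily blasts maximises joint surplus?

Bargaining reaches the level where marginal profit last exceeds marginal dust damage.
That holds through level 2 (243 ≥ 173) but not at 3 (205 < 258).

2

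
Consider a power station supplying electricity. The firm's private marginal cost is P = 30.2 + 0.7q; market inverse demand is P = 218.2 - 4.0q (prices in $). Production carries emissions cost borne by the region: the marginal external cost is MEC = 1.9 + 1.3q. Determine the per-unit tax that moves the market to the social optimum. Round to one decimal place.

Social marginal cost = private MC + MEC = 32.1 + 2.0q.
Set SMC = demand: 32.1 + 2.0q = 218.2 - 4.0q → q* = 31.0167.
The Pigouvian tax equals MEC at q*: 1.9 + 1.3×31.0167 = 42.2217.

tax = $42.2 per unit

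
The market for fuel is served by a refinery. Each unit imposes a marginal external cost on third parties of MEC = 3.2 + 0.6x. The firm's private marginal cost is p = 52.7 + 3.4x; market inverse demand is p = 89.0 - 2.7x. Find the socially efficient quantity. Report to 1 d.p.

Social marginal cost = private MC + MEC = 55.9 + 4.0x.
Set SMC = demand: 55.9 + 4.0x = 89.0 - 2.7x → x* = 4.9403.

x* = 4.9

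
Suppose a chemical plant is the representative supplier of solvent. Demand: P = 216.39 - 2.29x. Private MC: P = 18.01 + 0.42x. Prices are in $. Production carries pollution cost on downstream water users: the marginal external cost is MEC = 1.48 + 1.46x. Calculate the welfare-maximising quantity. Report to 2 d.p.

x* = 47.22

Social marginal cost = private MC + MEC = 19.49 + 1.88x.
Set SMC = demand: 19.49 + 1.88x = 216.39 - 2.29x → x* = 47.2182.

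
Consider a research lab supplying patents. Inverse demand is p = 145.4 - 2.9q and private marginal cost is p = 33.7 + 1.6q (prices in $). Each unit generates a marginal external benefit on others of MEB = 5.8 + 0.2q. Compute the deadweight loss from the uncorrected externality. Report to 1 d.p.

Market equilibrium (private): 33.7 + 1.6q = 145.4 - 2.9q → q_m = 24.8222.
Social marginal cost = private MC − MEB = 27.9 + 1.4q.
Set SMC = demand: 27.9 + 1.4q = 145.4 - 2.9q → q* = 27.3256.
The welfare-loss triangle has base |q_m − q*| and height MEB(q_m) (the vertical gap between SMC and demand is zero at q* and MEB at q_m).
DWL = ½ × 2.5034 × 10.7644 = 13.4738.

DWL = $13.5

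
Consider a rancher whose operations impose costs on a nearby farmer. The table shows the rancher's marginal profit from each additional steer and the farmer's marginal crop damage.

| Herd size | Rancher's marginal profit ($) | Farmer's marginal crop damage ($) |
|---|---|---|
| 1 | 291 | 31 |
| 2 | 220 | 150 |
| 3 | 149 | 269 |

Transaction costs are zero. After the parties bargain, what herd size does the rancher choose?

2

Bargaining reaches the level where marginal profit last exceeds marginal crop damage.
That holds through level 2 (220 ≥ 150) but not at 3 (149 < 269).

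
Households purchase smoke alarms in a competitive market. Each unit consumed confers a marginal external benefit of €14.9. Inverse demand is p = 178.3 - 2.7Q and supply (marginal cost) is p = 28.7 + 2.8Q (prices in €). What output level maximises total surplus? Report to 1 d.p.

Social marginal benefit = demand + MEB = 193.2 - 2.7Q.
Set SMB = MC: 193.2 - 2.7Q = 28.7 + 2.8Q → Q* = 29.9091.

Q* = 29.9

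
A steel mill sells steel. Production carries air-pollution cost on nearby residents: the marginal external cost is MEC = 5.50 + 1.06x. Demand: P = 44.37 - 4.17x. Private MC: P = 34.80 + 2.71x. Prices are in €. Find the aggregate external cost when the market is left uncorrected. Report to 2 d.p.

€8.68

Market equilibrium (private): 34.80 + 2.71x = 44.37 - 4.17x → x_m = 1.3910.
Total external cost = ∫₀^{x_m} (5.50 + 1.06x) dx = 5.50×1.3910 + ½×1.06×1.3910² = 8.6760.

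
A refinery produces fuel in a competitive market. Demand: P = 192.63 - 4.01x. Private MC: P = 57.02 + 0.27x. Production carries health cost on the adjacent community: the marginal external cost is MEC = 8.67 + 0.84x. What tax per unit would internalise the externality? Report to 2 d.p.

Social marginal cost = private MC + MEC = 65.69 + 1.11x.
Set SMC = demand: 65.69 + 1.11x = 192.63 - 4.01x → x* = 24.7930.
The Pigouvian tax equals MEC at x*: 8.67 + 0.84×24.7930 = 29.4961.

tax = 29.50 per unit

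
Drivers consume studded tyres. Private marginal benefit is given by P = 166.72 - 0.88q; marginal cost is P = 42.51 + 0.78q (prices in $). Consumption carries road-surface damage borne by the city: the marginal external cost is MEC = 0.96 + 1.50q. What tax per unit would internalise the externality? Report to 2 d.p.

Social marginal benefit = demand − MEC = 165.76 - 2.38q.
Set SMB = MC: 165.76 - 2.38q = 42.51 + 0.78q → q* = 39.0032.
The Pigouvian tax equals MEC at q*: 0.96 + 1.50×39.0032 = 59.4648.

tax = $59.46 per unit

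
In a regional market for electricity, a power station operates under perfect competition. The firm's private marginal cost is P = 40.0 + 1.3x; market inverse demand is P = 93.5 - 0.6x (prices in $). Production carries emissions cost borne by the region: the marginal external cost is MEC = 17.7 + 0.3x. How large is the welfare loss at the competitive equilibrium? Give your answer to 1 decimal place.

DWL = $155.4

Market equilibrium (private): 40.0 + 1.3x = 93.5 - 0.6x → x_m = 28.1579.
Social marginal cost = private MC + MEC = 57.7 + 1.6x.
Set SMC = demand: 57.7 + 1.6x = 93.5 - 0.6x → x* = 16.2727.
The loss is the area between SMC and demand from x* to x_m; with linear curves that's a triangle of height MEC(x_m).
DWL = ½ × 11.8852 × 26.1474 = 155.3835.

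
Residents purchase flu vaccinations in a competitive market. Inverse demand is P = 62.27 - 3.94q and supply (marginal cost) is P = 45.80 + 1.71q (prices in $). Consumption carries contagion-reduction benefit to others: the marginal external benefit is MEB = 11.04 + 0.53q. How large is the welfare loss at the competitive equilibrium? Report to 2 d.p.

Market equilibrium (private): 45.80 + 1.71q = 62.27 - 3.94q → q_m = 2.9150.
Social marginal benefit = demand + MEB = 73.31 - 3.41q.
Set SMB = MC: 73.31 - 3.41q = 45.80 + 1.71q → q* = 5.3730.
The welfare-loss triangle has base |q_m − q*| and height MEB(q_m) (the vertical gap between SMB and MC is zero at q* and MEB at q_m).
DWL = ½ × 2.4580 × 12.5850 = 15.4670.

DWL = $15.47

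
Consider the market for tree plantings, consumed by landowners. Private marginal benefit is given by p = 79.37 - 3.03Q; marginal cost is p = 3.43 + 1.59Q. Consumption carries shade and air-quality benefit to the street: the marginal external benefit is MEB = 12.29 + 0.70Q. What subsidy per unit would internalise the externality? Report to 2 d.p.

Social marginal benefit = demand + MEB = 91.66 - 2.33Q.
Set SMB = MC: 91.66 - 2.33Q = 3.43 + 1.59Q → Q* = 22.5077.
The Pigouvian subsidy equals MEB at Q*: 12.29 + 0.70×22.5077 = 28.0454.

subsidy = 28.05 per unit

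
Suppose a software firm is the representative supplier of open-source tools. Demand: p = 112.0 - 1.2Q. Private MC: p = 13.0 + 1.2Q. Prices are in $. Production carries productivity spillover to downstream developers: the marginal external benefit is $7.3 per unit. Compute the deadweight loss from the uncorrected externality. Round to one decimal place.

DWL = $11.1

Market equilibrium (private): 13.0 + 1.2Q = 112.0 - 1.2Q → Q_m = 41.2500.
Social marginal cost = private MC − MEB = 5.7 + 1.2Q.
Set SMC = demand: 5.7 + 1.2Q = 112.0 - 1.2Q → Q* = 44.2917.
The welfare-loss triangle has base |Q_m − Q*| and height MEB(Q_m) (the vertical gap between SMC and demand is zero at Q* and MEB at Q_m).
DWL = ½ × 3.0417 × 7.3000 = 11.1022.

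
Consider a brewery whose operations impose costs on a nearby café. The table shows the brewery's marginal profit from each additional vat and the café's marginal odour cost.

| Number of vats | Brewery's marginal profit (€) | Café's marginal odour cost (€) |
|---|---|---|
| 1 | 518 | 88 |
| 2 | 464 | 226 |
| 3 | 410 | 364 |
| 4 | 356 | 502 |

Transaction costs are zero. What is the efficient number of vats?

3

Bargaining reaches the level where marginal profit last exceeds marginal odour cost.
That holds through level 3 (410 ≥ 364) but not at 4 (356 < 502).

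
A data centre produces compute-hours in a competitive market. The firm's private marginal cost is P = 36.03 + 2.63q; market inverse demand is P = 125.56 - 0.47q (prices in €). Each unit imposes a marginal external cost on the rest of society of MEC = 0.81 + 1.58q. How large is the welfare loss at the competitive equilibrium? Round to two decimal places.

Market equilibrium (private): 36.03 + 2.63q = 125.56 - 0.47q → q_m = 28.8806.
Social marginal cost = private MC + MEC = 36.84 + 4.21q.
Set SMC = demand: 36.84 + 4.21q = 125.56 - 0.47q → q* = 18.9573.
The loss is the area between SMC and demand from q* to q_m; with linear curves that's a triangle of height MEC(q_m).
DWL = ½ × 9.9233 × 46.4414 = 230.4260.

DWL = €230.43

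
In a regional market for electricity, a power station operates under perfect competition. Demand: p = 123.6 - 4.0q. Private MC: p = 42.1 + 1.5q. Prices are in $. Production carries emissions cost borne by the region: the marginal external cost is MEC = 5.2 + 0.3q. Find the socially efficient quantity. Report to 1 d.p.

Social marginal cost = private MC + MEC = 47.3 + 1.8q.
Set SMC = demand: 47.3 + 1.8q = 123.6 - 4.0q → q* = 13.1552.

q* = 13.2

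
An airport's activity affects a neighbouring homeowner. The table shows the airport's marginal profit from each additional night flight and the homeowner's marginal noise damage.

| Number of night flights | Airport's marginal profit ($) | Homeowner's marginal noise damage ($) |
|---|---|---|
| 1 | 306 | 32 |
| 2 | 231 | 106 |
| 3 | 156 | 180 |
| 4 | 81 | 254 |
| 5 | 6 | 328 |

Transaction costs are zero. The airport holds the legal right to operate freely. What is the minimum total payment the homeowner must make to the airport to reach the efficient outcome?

$243

Left alone the airport would choose level 5 (marginal profit stays positive).
Efficient level: k* = 2 (marginal profit ≥ marginal noise damage through 2).
The homeowner must at least cover the airport's forgone profit from cutting 5→2: 156 + 81 + 6 = 243.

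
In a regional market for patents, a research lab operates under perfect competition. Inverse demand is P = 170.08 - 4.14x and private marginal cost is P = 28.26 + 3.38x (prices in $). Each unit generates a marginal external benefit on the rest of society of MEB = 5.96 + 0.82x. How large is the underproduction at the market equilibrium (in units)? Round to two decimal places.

Market equilibrium (private): 28.26 + 3.38x = 170.08 - 4.14x → x_m = 18.8590.
Social marginal cost = private MC − MEB = 22.30 + 2.56x.
Set SMC = demand: 22.30 + 2.56x = 170.08 - 4.14x → x* = 22.0567.
Gap = |18.8590 − 22.0567| = 3.1977.

3.20 units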